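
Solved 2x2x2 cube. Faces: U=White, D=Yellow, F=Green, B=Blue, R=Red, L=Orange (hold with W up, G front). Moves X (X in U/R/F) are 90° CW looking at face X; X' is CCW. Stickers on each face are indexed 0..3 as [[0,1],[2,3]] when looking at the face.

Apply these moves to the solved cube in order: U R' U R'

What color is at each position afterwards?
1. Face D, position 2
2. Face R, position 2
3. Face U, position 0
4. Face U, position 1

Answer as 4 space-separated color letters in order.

Answer: Y Y W Y

Derivation:
After move 1 (U): U=WWWW F=RRGG R=BBRR B=OOBB L=GGOO
After move 2 (R'): R=BRBR U=WBWO F=RWGW D=YRYG B=YOYB
After move 3 (U): U=WWOB F=BRGW R=YOBR B=GGYB L=RWOO
After move 4 (R'): R=ORYB U=WYOG F=BWGB D=YRYW B=GGRB
Query 1: D[2] = Y
Query 2: R[2] = Y
Query 3: U[0] = W
Query 4: U[1] = Y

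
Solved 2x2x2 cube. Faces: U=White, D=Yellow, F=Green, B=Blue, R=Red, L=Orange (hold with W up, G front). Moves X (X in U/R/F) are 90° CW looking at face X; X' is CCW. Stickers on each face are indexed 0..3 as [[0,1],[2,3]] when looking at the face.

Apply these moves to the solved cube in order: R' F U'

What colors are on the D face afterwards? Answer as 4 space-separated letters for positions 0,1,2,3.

After move 1 (R'): R=RRRR U=WBWB F=GWGW D=YGYG B=YBYB
After move 2 (F): F=GGWW U=WBOO R=WRBR D=RRYG L=OYOG
After move 3 (U'): U=BOWO F=OYWW R=GGBR B=WRYB L=YBOG
Query: D face = RRYG

Answer: R R Y G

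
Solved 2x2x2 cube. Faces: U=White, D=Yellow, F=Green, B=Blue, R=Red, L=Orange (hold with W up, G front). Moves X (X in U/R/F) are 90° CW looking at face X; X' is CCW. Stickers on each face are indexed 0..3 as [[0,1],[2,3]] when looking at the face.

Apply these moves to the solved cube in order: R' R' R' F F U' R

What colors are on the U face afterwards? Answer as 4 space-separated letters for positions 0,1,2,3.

After move 1 (R'): R=RRRR U=WBWB F=GWGW D=YGYG B=YBYB
After move 2 (R'): R=RRRR U=WYWY F=GBGB D=YWYW B=GBGB
After move 3 (R'): R=RRRR U=WGWG F=GYGY D=YBYB B=WBWB
After move 4 (F): F=GGYY U=WGOO R=WRGR D=RRYB L=OYOB
After move 5 (F): F=YGYG U=WGBY R=OROR D=GWYB L=OROR
After move 6 (U'): U=GYWB F=ORYG R=YGOR B=ORWB L=WBOR
After move 7 (R): R=OYRG U=GRWG F=OWYB D=GWYO B=BRYB
Query: U face = GRWG

Answer: G R W G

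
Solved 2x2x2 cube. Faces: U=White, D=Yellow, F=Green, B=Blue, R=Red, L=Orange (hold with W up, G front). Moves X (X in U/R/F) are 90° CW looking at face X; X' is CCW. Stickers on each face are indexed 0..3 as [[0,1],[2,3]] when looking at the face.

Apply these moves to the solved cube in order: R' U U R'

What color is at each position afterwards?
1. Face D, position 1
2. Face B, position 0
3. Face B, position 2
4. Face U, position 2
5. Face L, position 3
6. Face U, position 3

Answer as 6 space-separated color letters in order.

Answer: B G G B O G

Derivation:
After move 1 (R'): R=RRRR U=WBWB F=GWGW D=YGYG B=YBYB
After move 2 (U): U=WWBB F=RRGW R=YBRR B=OOYB L=GWOO
After move 3 (U): U=BWBW F=YBGW R=OORR B=GWYB L=RROO
After move 4 (R'): R=OROR U=BYBG F=YWGW D=YBYW B=GWGB
Query 1: D[1] = B
Query 2: B[0] = G
Query 3: B[2] = G
Query 4: U[2] = B
Query 5: L[3] = O
Query 6: U[3] = G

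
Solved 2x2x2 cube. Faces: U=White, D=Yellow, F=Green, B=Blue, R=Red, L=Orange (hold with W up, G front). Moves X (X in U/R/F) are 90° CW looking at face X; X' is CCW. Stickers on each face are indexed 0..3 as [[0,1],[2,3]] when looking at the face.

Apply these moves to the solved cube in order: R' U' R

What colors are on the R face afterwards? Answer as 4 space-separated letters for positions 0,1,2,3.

Answer: R G R W

Derivation:
After move 1 (R'): R=RRRR U=WBWB F=GWGW D=YGYG B=YBYB
After move 2 (U'): U=BBWW F=OOGW R=GWRR B=RRYB L=YBOO
After move 3 (R): R=RGRW U=BOWW F=OGGG D=YYYR B=WRBB
Query: R face = RGRW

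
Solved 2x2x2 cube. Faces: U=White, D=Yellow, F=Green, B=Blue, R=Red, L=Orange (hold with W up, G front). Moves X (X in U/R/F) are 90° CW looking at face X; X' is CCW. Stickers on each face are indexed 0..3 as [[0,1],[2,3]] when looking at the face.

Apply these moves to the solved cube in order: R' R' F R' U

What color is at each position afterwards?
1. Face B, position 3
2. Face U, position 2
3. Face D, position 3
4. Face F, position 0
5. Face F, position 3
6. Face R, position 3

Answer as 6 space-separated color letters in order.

After move 1 (R'): R=RRRR U=WBWB F=GWGW D=YGYG B=YBYB
After move 2 (R'): R=RRRR U=WYWY F=GBGB D=YWYW B=GBGB
After move 3 (F): F=GGBB U=WYOO R=WRYR D=RRYW L=OYOW
After move 4 (R'): R=RRWY U=WGOG F=GYBO D=RGYB B=WBRB
After move 5 (U): U=OWGG F=RRBO R=WBWY B=OYRB L=GYOW
Query 1: B[3] = B
Query 2: U[2] = G
Query 3: D[3] = B
Query 4: F[0] = R
Query 5: F[3] = O
Query 6: R[3] = Y

Answer: B G B R O Y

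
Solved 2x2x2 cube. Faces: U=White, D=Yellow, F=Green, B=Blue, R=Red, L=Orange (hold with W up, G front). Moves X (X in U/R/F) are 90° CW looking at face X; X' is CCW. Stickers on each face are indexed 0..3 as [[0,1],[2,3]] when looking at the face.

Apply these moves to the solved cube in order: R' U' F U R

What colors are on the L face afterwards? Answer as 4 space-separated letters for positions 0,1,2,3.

After move 1 (R'): R=RRRR U=WBWB F=GWGW D=YGYG B=YBYB
After move 2 (U'): U=BBWW F=OOGW R=GWRR B=RRYB L=YBOO
After move 3 (F): F=GOWO U=BBOB R=WWWR D=RGYG L=YYOG
After move 4 (U): U=OBBB F=WWWO R=RRWR B=YYYB L=GOOG
After move 5 (R): R=WRRR U=OWBO F=WGWG D=RYYY B=BYBB
Query: L face = GOOG

Answer: G O O G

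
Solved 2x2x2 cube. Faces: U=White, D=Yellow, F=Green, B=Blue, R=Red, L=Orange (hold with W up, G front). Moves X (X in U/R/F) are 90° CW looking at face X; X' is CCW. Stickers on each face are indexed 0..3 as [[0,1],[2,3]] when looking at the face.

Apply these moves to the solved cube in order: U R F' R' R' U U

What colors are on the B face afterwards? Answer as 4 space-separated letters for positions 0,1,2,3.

After move 1 (U): U=WWWW F=RRGG R=BBRR B=OOBB L=GGOO
After move 2 (R): R=RBRB U=WRWG F=RYGY D=YBYO B=WOWB
After move 3 (F'): F=YYRG U=WRRR R=BBYB D=GOYO L=GGOW
After move 4 (R'): R=BBBY U=WWRW F=YRRR D=GYYG B=OOOB
After move 5 (R'): R=BYBB U=WORO F=YWRW D=GRYR B=GOYB
After move 6 (U): U=RWOO F=BYRW R=GOBB B=GGYB L=YWOW
After move 7 (U): U=OROW F=GORW R=GGBB B=YWYB L=BYOW
Query: B face = YWYB

Answer: Y W Y B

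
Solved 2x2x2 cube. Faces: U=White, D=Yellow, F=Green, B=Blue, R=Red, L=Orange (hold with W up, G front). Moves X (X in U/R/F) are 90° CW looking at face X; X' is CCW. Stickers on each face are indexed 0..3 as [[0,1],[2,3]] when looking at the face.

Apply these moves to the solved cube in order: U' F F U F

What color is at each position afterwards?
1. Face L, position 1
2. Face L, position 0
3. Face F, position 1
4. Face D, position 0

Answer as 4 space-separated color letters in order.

Answer: W G O B

Derivation:
After move 1 (U'): U=WWWW F=OOGG R=GGRR B=RRBB L=BBOO
After move 2 (F): F=GOGO U=WWOB R=WGWR D=RGYY L=BYOY
After move 3 (F): F=GGOO U=WWYY R=OGBR D=WWYY L=BROG
After move 4 (U): U=YWYW F=OGOO R=RRBR B=BRBB L=GGOG
After move 5 (F): F=OOOG U=YWGG R=YRWR D=BRYY L=GWOW
Query 1: L[1] = W
Query 2: L[0] = G
Query 3: F[1] = O
Query 4: D[0] = B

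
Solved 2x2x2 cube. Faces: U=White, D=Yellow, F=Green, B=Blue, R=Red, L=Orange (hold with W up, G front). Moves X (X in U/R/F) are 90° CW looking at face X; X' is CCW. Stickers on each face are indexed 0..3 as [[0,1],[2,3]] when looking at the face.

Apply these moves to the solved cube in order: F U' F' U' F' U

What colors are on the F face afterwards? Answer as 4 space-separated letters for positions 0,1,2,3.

Answer: Y G B O

Derivation:
After move 1 (F): F=GGGG U=WWOO R=WRWR D=RRYY L=OYOY
After move 2 (U'): U=WOWO F=OYGG R=GGWR B=WRBB L=BBOY
After move 3 (F'): F=YGOG U=WOGW R=RGRR D=BYYY L=BOOW
After move 4 (U'): U=OWWG F=BOOG R=YGRR B=RGBB L=WROW
After move 5 (F'): F=OGBO U=OWYR R=YGBR D=RWYY L=WGOW
After move 6 (U): U=YORW F=YGBO R=RGBR B=WGBB L=OGOW
Query: F face = YGBO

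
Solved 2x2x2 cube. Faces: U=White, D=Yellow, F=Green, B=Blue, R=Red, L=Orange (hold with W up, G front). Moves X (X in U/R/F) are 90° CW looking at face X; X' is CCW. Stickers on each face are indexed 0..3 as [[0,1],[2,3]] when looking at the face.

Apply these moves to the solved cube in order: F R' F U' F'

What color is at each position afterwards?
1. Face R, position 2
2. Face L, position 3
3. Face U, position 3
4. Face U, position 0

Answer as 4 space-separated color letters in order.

Answer: W W B B

Derivation:
After move 1 (F): F=GGGG U=WWOO R=WRWR D=RRYY L=OYOY
After move 2 (R'): R=RRWW U=WBOB F=GWGO D=RGYG B=YBRB
After move 3 (F): F=GGOW U=WBYY R=ORBW D=WRYG L=OROG
After move 4 (U'): U=BYWY F=OROW R=GGBW B=ORRB L=YBOG
After move 5 (F'): F=RWOO U=BYGB R=RGWW D=BGYG L=YYOW
Query 1: R[2] = W
Query 2: L[3] = W
Query 3: U[3] = B
Query 4: U[0] = B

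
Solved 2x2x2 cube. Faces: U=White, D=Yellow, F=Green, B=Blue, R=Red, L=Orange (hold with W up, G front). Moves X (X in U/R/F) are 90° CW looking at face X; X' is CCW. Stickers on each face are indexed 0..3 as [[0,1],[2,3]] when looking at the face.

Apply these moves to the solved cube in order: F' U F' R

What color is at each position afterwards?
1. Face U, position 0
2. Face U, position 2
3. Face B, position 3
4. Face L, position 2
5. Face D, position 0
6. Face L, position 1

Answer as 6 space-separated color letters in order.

After move 1 (F'): F=GGGG U=WWRR R=YRYR D=OOYY L=OWOW
After move 2 (U): U=RWRW F=YRGG R=BBYR B=OWBB L=GGOW
After move 3 (F'): F=RGYG U=RWBY R=OBOR D=GWYY L=GWOR
After move 4 (R): R=OORB U=RGBG F=RWYY D=GBYO B=YWWB
Query 1: U[0] = R
Query 2: U[2] = B
Query 3: B[3] = B
Query 4: L[2] = O
Query 5: D[0] = G
Query 6: L[1] = W

Answer: R B B O G W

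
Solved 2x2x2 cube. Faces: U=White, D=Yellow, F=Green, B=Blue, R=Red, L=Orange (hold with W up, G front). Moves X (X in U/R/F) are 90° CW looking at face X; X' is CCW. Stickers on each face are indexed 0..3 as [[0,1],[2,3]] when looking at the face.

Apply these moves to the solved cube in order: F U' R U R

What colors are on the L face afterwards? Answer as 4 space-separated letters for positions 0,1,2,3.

Answer: O R O Y

Derivation:
After move 1 (F): F=GGGG U=WWOO R=WRWR D=RRYY L=OYOY
After move 2 (U'): U=WOWO F=OYGG R=GGWR B=WRBB L=BBOY
After move 3 (R): R=WGRG U=WYWG F=ORGY D=RBYW B=OROB
After move 4 (U): U=WWGY F=WGGY R=ORRG B=BBOB L=OROY
After move 5 (R): R=ROGR U=WGGY F=WBGW D=ROYB B=YBWB
Query: L face = OROY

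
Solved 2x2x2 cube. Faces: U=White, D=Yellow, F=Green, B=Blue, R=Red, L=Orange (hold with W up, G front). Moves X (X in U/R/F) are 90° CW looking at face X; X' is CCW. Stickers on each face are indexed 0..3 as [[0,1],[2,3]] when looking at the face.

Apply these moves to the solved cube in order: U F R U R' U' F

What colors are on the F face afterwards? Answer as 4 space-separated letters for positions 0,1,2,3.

Answer: G G R B

Derivation:
After move 1 (U): U=WWWW F=RRGG R=BBRR B=OOBB L=GGOO
After move 2 (F): F=GRGR U=WWOG R=WBWR D=RBYY L=GYOY
After move 3 (R): R=WWRB U=WROR F=GBGY D=RBYO B=GOWB
After move 4 (U): U=OWRR F=WWGY R=GORB B=GYWB L=GBOY
After move 5 (R'): R=OBGR U=OWRG F=WWGR D=RWYY B=OYBB
After move 6 (U'): U=WGOR F=GBGR R=WWGR B=OBBB L=OYOY
After move 7 (F): F=GGRB U=WGYY R=OWRR D=GWYY L=OROW
Query: F face = GGRB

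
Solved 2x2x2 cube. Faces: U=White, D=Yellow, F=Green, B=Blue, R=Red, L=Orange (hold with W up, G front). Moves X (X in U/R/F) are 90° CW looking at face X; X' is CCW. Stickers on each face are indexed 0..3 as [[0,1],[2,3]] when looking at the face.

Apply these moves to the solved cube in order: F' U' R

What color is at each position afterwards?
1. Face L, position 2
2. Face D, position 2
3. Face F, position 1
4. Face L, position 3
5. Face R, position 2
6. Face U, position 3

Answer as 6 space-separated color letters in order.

After move 1 (F'): F=GGGG U=WWRR R=YRYR D=OOYY L=OWOW
After move 2 (U'): U=WRWR F=OWGG R=GGYR B=YRBB L=BBOW
After move 3 (R): R=YGRG U=WWWG F=OOGY D=OBYY B=RRRB
Query 1: L[2] = O
Query 2: D[2] = Y
Query 3: F[1] = O
Query 4: L[3] = W
Query 5: R[2] = R
Query 6: U[3] = G

Answer: O Y O W R G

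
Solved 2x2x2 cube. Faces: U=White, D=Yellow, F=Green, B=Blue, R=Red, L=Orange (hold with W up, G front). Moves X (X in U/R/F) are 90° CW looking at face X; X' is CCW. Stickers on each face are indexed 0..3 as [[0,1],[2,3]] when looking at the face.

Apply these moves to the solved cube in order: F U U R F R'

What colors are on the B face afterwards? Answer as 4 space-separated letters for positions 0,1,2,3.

After move 1 (F): F=GGGG U=WWOO R=WRWR D=RRYY L=OYOY
After move 2 (U): U=OWOW F=WRGG R=BBWR B=OYBB L=GGOY
After move 3 (U): U=OOWW F=BBGG R=OYWR B=GGBB L=WROY
After move 4 (R): R=WORY U=OBWG F=BRGY D=RBYG B=WGOB
After move 5 (F): F=GBYR U=OBYR R=WOGY D=RWYG L=WROB
After move 6 (R'): R=OYWG U=OOYW F=GBYR D=RBYR B=GGWB
Query: B face = GGWB

Answer: G G W B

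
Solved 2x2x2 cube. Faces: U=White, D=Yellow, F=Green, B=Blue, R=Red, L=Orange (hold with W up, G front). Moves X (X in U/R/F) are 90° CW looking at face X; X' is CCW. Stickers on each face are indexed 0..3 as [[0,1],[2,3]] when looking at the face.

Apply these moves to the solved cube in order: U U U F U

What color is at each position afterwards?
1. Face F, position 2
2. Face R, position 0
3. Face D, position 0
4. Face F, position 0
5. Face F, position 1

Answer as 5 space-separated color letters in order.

Answer: G R R W G

Derivation:
After move 1 (U): U=WWWW F=RRGG R=BBRR B=OOBB L=GGOO
After move 2 (U): U=WWWW F=BBGG R=OORR B=GGBB L=RROO
After move 3 (U): U=WWWW F=OOGG R=GGRR B=RRBB L=BBOO
After move 4 (F): F=GOGO U=WWOB R=WGWR D=RGYY L=BYOY
After move 5 (U): U=OWBW F=WGGO R=RRWR B=BYBB L=GOOY
Query 1: F[2] = G
Query 2: R[0] = R
Query 3: D[0] = R
Query 4: F[0] = W
Query 5: F[1] = G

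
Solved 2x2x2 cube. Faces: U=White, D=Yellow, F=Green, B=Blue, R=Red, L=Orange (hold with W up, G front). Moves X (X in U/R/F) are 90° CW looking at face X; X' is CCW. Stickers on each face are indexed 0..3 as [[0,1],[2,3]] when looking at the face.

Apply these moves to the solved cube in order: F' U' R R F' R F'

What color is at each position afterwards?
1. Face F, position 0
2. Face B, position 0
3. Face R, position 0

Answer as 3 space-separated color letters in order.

Answer: W G W

Derivation:
After move 1 (F'): F=GGGG U=WWRR R=YRYR D=OOYY L=OWOW
After move 2 (U'): U=WRWR F=OWGG R=GGYR B=YRBB L=BBOW
After move 3 (R): R=YGRG U=WWWG F=OOGY D=OBYY B=RRRB
After move 4 (R): R=RYGG U=WOWY F=OBGY D=ORYR B=GRWB
After move 5 (F'): F=BYOG U=WORG R=RYOG D=BWYR L=BYOW
After move 6 (R): R=ORGY U=WYRG F=BWOR D=BWYG B=GROB
After move 7 (F'): F=WRBO U=WYOG R=WRBY D=YWYG L=BGOR
Query 1: F[0] = W
Query 2: B[0] = G
Query 3: R[0] = W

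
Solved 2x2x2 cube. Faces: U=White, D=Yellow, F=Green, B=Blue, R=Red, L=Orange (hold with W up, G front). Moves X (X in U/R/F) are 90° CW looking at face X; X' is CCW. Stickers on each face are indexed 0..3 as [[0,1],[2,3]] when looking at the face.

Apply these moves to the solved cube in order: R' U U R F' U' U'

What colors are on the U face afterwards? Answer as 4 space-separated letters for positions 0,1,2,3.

Answer: R R B B

Derivation:
After move 1 (R'): R=RRRR U=WBWB F=GWGW D=YGYG B=YBYB
After move 2 (U): U=WWBB F=RRGW R=YBRR B=OOYB L=GWOO
After move 3 (U): U=BWBW F=YBGW R=OORR B=GWYB L=RROO
After move 4 (R): R=RORO U=BBBW F=YGGG D=YYYG B=WWWB
After move 5 (F'): F=GGYG U=BBRR R=YOYO D=ROYG L=RWOB
After move 6 (U'): U=BRBR F=RWYG R=GGYO B=YOWB L=WWOB
After move 7 (U'): U=RRBB F=WWYG R=RWYO B=GGWB L=YOOB
Query: U face = RRBB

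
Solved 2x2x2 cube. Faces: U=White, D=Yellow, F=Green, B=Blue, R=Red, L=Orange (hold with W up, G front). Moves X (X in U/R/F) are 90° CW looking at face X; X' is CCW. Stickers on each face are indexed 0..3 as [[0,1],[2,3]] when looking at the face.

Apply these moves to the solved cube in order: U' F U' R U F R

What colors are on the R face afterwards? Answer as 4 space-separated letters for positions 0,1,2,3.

After move 1 (U'): U=WWWW F=OOGG R=GGRR B=RRBB L=BBOO
After move 2 (F): F=GOGO U=WWOB R=WGWR D=RGYY L=BYOY
After move 3 (U'): U=WBWO F=BYGO R=GOWR B=WGBB L=RROY
After move 4 (R): R=WGRO U=WYWO F=BGGY D=RBYW B=OGBB
After move 5 (U): U=WWOY F=WGGY R=OGRO B=RRBB L=BGOY
After move 6 (F): F=GWYG U=WWYG R=OGYO D=ROYW L=BROB
After move 7 (R): R=YOOG U=WWYG F=GOYW D=RBYR B=GRWB
Query: R face = YOOG

Answer: Y O O G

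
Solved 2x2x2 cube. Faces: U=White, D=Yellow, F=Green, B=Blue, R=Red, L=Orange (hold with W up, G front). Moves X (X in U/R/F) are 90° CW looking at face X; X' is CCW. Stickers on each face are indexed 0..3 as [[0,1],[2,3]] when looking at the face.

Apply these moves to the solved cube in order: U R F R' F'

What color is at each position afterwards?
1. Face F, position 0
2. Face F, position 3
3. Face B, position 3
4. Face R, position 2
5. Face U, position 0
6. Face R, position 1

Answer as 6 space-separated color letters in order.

After move 1 (U): U=WWWW F=RRGG R=BBRR B=OOBB L=GGOO
After move 2 (R): R=RBRB U=WRWG F=RYGY D=YBYO B=WOWB
After move 3 (F): F=GRYY U=WROG R=WBGB D=RRYO L=GYOB
After move 4 (R'): R=BBWG U=WWOW F=GRYG D=RRYY B=OORB
After move 5 (F'): F=RGGY U=WWBW R=RBRG D=YBYY L=GWOO
Query 1: F[0] = R
Query 2: F[3] = Y
Query 3: B[3] = B
Query 4: R[2] = R
Query 5: U[0] = W
Query 6: R[1] = B

Answer: R Y B R W B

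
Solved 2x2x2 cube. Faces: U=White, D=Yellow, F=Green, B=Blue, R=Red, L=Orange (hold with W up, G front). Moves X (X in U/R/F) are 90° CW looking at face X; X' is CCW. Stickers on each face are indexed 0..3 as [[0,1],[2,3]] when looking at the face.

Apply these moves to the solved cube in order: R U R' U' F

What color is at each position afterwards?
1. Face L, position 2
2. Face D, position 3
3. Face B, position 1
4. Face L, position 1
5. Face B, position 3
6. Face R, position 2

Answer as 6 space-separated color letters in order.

Answer: O Y R Y B G

Derivation:
After move 1 (R): R=RRRR U=WGWG F=GYGY D=YBYB B=WBWB
After move 2 (U): U=WWGG F=RRGY R=WBRR B=OOWB L=GYOO
After move 3 (R'): R=BRWR U=WWGO F=RWGG D=YRYY B=BOBB
After move 4 (U'): U=WOWG F=GYGG R=RWWR B=BRBB L=BOOO
After move 5 (F): F=GGGY U=WOOO R=WWGR D=WRYY L=BYOR
Query 1: L[2] = O
Query 2: D[3] = Y
Query 3: B[1] = R
Query 4: L[1] = Y
Query 5: B[3] = B
Query 6: R[2] = G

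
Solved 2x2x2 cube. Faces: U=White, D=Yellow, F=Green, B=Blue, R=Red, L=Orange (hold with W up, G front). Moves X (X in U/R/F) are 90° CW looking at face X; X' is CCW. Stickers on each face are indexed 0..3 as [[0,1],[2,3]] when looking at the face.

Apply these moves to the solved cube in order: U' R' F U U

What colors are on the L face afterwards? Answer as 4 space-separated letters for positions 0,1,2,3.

Answer: W R O O

Derivation:
After move 1 (U'): U=WWWW F=OOGG R=GGRR B=RRBB L=BBOO
After move 2 (R'): R=GRGR U=WBWR F=OWGW D=YOYG B=YRYB
After move 3 (F): F=GOWW U=WBOB R=WRRR D=GGYG L=BYOO
After move 4 (U): U=OWBB F=WRWW R=YRRR B=BYYB L=GOOO
After move 5 (U): U=BOBW F=YRWW R=BYRR B=GOYB L=WROO
Query: L face = WROO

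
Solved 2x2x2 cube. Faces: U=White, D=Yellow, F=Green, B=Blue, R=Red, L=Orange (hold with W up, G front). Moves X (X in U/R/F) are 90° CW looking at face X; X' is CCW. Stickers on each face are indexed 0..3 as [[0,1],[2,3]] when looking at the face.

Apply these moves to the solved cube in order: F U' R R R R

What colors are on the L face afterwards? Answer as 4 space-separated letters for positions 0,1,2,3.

After move 1 (F): F=GGGG U=WWOO R=WRWR D=RRYY L=OYOY
After move 2 (U'): U=WOWO F=OYGG R=GGWR B=WRBB L=BBOY
After move 3 (R): R=WGRG U=WYWG F=ORGY D=RBYW B=OROB
After move 4 (R): R=RWGG U=WRWY F=OBGW D=ROYO B=GRYB
After move 5 (R): R=GRGW U=WBWW F=OOGO D=RYYG B=YRRB
After move 6 (R): R=GGWR U=WOWO F=OYGG D=RRYY B=WRBB
Query: L face = BBOY

Answer: B B O Y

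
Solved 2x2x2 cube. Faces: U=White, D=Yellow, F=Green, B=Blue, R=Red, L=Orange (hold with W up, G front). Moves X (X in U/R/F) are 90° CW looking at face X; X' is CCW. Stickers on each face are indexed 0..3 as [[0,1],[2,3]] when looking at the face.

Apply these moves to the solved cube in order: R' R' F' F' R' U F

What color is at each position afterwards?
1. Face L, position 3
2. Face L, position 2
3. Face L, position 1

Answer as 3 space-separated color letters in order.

Answer: G O Y

Derivation:
After move 1 (R'): R=RRRR U=WBWB F=GWGW D=YGYG B=YBYB
After move 2 (R'): R=RRRR U=WYWY F=GBGB D=YWYW B=GBGB
After move 3 (F'): F=BBGG U=WYRR R=WRYR D=OOYW L=OYOW
After move 4 (F'): F=BGBG U=WYWY R=OROR D=YWYW L=OROR
After move 5 (R'): R=RROO U=WGWG F=BYBY D=YGYG B=WBWB
After move 6 (U): U=WWGG F=RRBY R=WBOO B=ORWB L=BYOR
After move 7 (F): F=BRYR U=WWRY R=GBGO D=OWYG L=BYOG
Query 1: L[3] = G
Query 2: L[2] = O
Query 3: L[1] = Y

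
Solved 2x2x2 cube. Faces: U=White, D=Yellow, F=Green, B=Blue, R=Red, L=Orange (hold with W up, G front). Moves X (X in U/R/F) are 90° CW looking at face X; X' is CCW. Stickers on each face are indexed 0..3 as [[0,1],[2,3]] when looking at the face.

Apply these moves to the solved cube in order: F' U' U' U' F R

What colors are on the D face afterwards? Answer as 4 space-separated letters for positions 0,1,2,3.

Answer: Y B Y O

Derivation:
After move 1 (F'): F=GGGG U=WWRR R=YRYR D=OOYY L=OWOW
After move 2 (U'): U=WRWR F=OWGG R=GGYR B=YRBB L=BBOW
After move 3 (U'): U=RRWW F=BBGG R=OWYR B=GGBB L=YROW
After move 4 (U'): U=RWRW F=YRGG R=BBYR B=OWBB L=GGOW
After move 5 (F): F=GYGR U=RWWG R=RBWR D=YBYY L=GOOO
After move 6 (R): R=WRRB U=RYWR F=GBGY D=YBYO B=GWWB
Query: D face = YBYO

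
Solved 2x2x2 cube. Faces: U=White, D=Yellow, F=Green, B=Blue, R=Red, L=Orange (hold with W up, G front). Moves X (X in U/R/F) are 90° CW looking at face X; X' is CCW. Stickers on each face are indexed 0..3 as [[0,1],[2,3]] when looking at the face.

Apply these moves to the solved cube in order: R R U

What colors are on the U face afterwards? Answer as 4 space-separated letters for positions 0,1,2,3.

Answer: W W Y Y

Derivation:
After move 1 (R): R=RRRR U=WGWG F=GYGY D=YBYB B=WBWB
After move 2 (R): R=RRRR U=WYWY F=GBGB D=YWYW B=GBGB
After move 3 (U): U=WWYY F=RRGB R=GBRR B=OOGB L=GBOO
Query: U face = WWYY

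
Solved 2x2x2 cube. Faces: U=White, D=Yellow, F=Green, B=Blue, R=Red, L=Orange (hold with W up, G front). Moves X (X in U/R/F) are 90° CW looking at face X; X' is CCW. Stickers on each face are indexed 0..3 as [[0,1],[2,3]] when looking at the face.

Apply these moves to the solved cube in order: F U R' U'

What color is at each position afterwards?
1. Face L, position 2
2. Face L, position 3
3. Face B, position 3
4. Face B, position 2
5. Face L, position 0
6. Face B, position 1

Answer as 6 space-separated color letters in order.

Answer: O Y B R Y R

Derivation:
After move 1 (F): F=GGGG U=WWOO R=WRWR D=RRYY L=OYOY
After move 2 (U): U=OWOW F=WRGG R=BBWR B=OYBB L=GGOY
After move 3 (R'): R=BRBW U=OBOO F=WWGW D=RRYG B=YYRB
After move 4 (U'): U=BOOO F=GGGW R=WWBW B=BRRB L=YYOY
Query 1: L[2] = O
Query 2: L[3] = Y
Query 3: B[3] = B
Query 4: B[2] = R
Query 5: L[0] = Y
Query 6: B[1] = R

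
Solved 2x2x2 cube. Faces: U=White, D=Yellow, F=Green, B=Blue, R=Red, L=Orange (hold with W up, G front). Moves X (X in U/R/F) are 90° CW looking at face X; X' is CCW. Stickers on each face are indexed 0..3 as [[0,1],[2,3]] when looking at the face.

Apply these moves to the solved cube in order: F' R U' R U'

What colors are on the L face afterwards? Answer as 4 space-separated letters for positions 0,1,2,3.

Answer: R Y O W

Derivation:
After move 1 (F'): F=GGGG U=WWRR R=YRYR D=OOYY L=OWOW
After move 2 (R): R=YYRR U=WGRG F=GOGY D=OBYB B=RBWB
After move 3 (U'): U=GGWR F=OWGY R=GORR B=YYWB L=RBOW
After move 4 (R): R=RGRO U=GWWY F=OBGB D=OWYY B=RYGB
After move 5 (U'): U=WYGW F=RBGB R=OBRO B=RGGB L=RYOW
Query: L face = RYOW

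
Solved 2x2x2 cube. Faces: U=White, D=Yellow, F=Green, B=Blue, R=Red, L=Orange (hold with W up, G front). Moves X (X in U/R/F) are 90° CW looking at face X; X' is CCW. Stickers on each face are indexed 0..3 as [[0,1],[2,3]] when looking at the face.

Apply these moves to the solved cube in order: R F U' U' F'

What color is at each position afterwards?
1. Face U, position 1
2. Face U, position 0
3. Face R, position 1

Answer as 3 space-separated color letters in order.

Answer: O O Y

Derivation:
After move 1 (R): R=RRRR U=WGWG F=GYGY D=YBYB B=WBWB
After move 2 (F): F=GGYY U=WGOO R=WRGR D=RRYB L=OYOB
After move 3 (U'): U=GOWO F=OYYY R=GGGR B=WRWB L=WBOB
After move 4 (U'): U=OOGW F=WBYY R=OYGR B=GGWB L=WROB
After move 5 (F'): F=BYWY U=OOOG R=RYRR D=RBYB L=WWOG
Query 1: U[1] = O
Query 2: U[0] = O
Query 3: R[1] = Y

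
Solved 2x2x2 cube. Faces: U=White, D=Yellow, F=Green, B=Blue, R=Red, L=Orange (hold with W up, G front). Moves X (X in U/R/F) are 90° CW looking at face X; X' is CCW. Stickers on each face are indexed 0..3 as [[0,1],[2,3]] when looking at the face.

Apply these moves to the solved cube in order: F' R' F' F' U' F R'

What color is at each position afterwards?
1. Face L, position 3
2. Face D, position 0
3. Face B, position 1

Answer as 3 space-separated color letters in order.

Answer: R W R

Derivation:
After move 1 (F'): F=GGGG U=WWRR R=YRYR D=OOYY L=OWOW
After move 2 (R'): R=RRYY U=WBRB F=GWGR D=OGYG B=YBOB
After move 3 (F'): F=WRGG U=WBRY R=GROY D=WWYG L=OBOR
After move 4 (F'): F=RGWG U=WBGO R=WRWY D=BRYG L=OYOR
After move 5 (U'): U=BOWG F=OYWG R=RGWY B=WROB L=YBOR
After move 6 (F): F=WOGY U=BORB R=WGGY D=WRYG L=YBOR
After move 7 (R'): R=GYWG U=BORW F=WOGB D=WOYY B=GRRB
Query 1: L[3] = R
Query 2: D[0] = W
Query 3: B[1] = R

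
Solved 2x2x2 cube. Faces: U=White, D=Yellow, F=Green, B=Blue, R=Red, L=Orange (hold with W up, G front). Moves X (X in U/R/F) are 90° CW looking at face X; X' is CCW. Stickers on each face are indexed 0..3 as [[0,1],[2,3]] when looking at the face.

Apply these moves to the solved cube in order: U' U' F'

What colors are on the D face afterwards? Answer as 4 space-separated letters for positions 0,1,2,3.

After move 1 (U'): U=WWWW F=OOGG R=GGRR B=RRBB L=BBOO
After move 2 (U'): U=WWWW F=BBGG R=OORR B=GGBB L=RROO
After move 3 (F'): F=BGBG U=WWOR R=YOYR D=ROYY L=RWOW
Query: D face = ROYY

Answer: R O Y Y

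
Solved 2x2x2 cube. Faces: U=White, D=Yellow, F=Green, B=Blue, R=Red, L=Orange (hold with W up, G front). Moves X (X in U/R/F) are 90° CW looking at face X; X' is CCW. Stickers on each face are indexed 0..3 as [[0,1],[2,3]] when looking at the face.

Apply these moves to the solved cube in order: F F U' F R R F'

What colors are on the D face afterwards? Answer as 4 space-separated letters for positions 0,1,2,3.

Answer: W W Y B

Derivation:
After move 1 (F): F=GGGG U=WWOO R=WRWR D=RRYY L=OYOY
After move 2 (F): F=GGGG U=WWYY R=OROR D=WWYY L=OROR
After move 3 (U'): U=WYWY F=ORGG R=GGOR B=ORBB L=BBOR
After move 4 (F): F=GOGR U=WYRB R=WGYR D=OGYY L=BWOW
After move 5 (R): R=YWRG U=WORR F=GGGY D=OBYO B=BRYB
After move 6 (R): R=RYGW U=WGRY F=GBGO D=OYYB B=RROB
After move 7 (F'): F=BOGG U=WGRG R=YYOW D=WWYB L=BYOR
Query: D face = WWYB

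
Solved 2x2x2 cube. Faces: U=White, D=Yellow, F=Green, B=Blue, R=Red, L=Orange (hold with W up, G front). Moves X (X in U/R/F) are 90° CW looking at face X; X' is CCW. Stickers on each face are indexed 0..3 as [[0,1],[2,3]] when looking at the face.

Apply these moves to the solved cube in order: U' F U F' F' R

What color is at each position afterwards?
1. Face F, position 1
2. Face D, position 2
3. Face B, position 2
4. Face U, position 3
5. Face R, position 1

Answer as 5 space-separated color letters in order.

Answer: B Y W W Y

Derivation:
After move 1 (U'): U=WWWW F=OOGG R=GGRR B=RRBB L=BBOO
After move 2 (F): F=GOGO U=WWOB R=WGWR D=RGYY L=BYOY
After move 3 (U): U=OWBW F=WGGO R=RRWR B=BYBB L=GOOY
After move 4 (F'): F=GOWG U=OWRW R=GRRR D=OYYY L=GWOB
After move 5 (F'): F=OGGW U=OWGR R=YROR D=WBYY L=GWOR
After move 6 (R): R=OYRR U=OGGW F=OBGY D=WBYB B=RYWB
Query 1: F[1] = B
Query 2: D[2] = Y
Query 3: B[2] = W
Query 4: U[3] = W
Query 5: R[1] = Y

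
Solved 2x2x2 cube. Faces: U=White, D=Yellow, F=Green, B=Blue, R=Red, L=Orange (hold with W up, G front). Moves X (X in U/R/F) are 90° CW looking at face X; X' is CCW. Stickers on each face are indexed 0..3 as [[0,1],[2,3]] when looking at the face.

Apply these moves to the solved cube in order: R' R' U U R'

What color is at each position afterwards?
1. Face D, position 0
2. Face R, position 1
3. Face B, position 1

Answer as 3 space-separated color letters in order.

After move 1 (R'): R=RRRR U=WBWB F=GWGW D=YGYG B=YBYB
After move 2 (R'): R=RRRR U=WYWY F=GBGB D=YWYW B=GBGB
After move 3 (U): U=WWYY F=RRGB R=GBRR B=OOGB L=GBOO
After move 4 (U): U=YWYW F=GBGB R=OORR B=GBGB L=RROO
After move 5 (R'): R=OROR U=YGYG F=GWGW D=YBYB B=WBWB
Query 1: D[0] = Y
Query 2: R[1] = R
Query 3: B[1] = B

Answer: Y R B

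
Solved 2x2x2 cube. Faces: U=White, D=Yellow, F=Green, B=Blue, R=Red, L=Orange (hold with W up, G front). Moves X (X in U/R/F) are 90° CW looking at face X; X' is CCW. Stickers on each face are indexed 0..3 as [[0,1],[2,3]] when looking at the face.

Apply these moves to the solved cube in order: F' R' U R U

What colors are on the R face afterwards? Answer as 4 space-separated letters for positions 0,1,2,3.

After move 1 (F'): F=GGGG U=WWRR R=YRYR D=OOYY L=OWOW
After move 2 (R'): R=RRYY U=WBRB F=GWGR D=OGYG B=YBOB
After move 3 (U): U=RWBB F=RRGR R=YBYY B=OWOB L=GWOW
After move 4 (R): R=YYYB U=RRBR F=RGGG D=OOYO B=BWWB
After move 5 (U): U=BRRR F=YYGG R=BWYB B=GWWB L=RGOW
Query: R face = BWYB

Answer: B W Y B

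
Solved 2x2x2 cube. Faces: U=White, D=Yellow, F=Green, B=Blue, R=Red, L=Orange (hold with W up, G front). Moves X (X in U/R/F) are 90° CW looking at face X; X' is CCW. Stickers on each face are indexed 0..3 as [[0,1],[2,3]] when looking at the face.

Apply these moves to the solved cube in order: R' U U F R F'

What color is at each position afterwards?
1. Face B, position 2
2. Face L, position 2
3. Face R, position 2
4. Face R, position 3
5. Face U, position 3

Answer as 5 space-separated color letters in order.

After move 1 (R'): R=RRRR U=WBWB F=GWGW D=YGYG B=YBYB
After move 2 (U): U=WWBB F=RRGW R=YBRR B=OOYB L=GWOO
After move 3 (U): U=BWBW F=YBGW R=OORR B=GWYB L=RROO
After move 4 (F): F=GYWB U=BWOR R=BOWR D=ROYG L=RYOG
After move 5 (R): R=WBRO U=BYOB F=GOWG D=RYYG B=RWWB
After move 6 (F'): F=OGGW U=BYWR R=YBRO D=YGYG L=RBOO
Query 1: B[2] = W
Query 2: L[2] = O
Query 3: R[2] = R
Query 4: R[3] = O
Query 5: U[3] = R

Answer: W O R O R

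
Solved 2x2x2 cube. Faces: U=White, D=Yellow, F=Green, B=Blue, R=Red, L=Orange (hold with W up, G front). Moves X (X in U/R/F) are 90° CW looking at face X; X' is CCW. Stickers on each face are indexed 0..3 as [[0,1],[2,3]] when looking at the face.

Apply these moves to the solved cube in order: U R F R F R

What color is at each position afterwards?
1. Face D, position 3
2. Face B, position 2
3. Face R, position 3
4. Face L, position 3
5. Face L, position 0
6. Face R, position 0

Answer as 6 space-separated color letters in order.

After move 1 (U): U=WWWW F=RRGG R=BBRR B=OOBB L=GGOO
After move 2 (R): R=RBRB U=WRWG F=RYGY D=YBYO B=WOWB
After move 3 (F): F=GRYY U=WROG R=WBGB D=RRYO L=GYOB
After move 4 (R): R=GWBB U=WROY F=GRYO D=RWYW B=GORB
After move 5 (F): F=YGOR U=WRBY R=OWYB D=BGYW L=GROW
After move 6 (R): R=YOBW U=WGBR F=YGOW D=BRYG B=YORB
Query 1: D[3] = G
Query 2: B[2] = R
Query 3: R[3] = W
Query 4: L[3] = W
Query 5: L[0] = G
Query 6: R[0] = Y

Answer: G R W W G Y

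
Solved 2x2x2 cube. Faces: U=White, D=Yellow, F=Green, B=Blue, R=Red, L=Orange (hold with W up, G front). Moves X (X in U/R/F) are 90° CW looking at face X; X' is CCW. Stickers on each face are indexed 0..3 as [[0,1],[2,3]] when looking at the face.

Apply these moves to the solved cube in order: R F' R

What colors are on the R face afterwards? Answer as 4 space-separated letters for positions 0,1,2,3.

Answer: Y B R R

Derivation:
After move 1 (R): R=RRRR U=WGWG F=GYGY D=YBYB B=WBWB
After move 2 (F'): F=YYGG U=WGRR R=BRYR D=OOYB L=OGOW
After move 3 (R): R=YBRR U=WYRG F=YOGB D=OWYW B=RBGB
Query: R face = YBRR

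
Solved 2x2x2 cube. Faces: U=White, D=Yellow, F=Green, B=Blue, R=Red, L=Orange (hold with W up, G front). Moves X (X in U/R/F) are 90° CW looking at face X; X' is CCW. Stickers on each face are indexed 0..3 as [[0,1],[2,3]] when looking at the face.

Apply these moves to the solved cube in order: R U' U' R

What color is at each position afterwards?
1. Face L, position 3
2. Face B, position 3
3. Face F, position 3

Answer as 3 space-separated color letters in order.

After move 1 (R): R=RRRR U=WGWG F=GYGY D=YBYB B=WBWB
After move 2 (U'): U=GGWW F=OOGY R=GYRR B=RRWB L=WBOO
After move 3 (U'): U=GWGW F=WBGY R=OORR B=GYWB L=RROO
After move 4 (R): R=RORO U=GBGY F=WBGB D=YWYG B=WYWB
Query 1: L[3] = O
Query 2: B[3] = B
Query 3: F[3] = B

Answer: O B B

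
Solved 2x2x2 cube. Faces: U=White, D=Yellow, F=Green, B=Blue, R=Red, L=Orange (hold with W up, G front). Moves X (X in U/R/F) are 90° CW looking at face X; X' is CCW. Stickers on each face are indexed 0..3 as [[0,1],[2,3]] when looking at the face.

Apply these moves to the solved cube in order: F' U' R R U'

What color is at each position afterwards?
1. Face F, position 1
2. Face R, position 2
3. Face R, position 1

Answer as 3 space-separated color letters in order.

Answer: B G B

Derivation:
After move 1 (F'): F=GGGG U=WWRR R=YRYR D=OOYY L=OWOW
After move 2 (U'): U=WRWR F=OWGG R=GGYR B=YRBB L=BBOW
After move 3 (R): R=YGRG U=WWWG F=OOGY D=OBYY B=RRRB
After move 4 (R): R=RYGG U=WOWY F=OBGY D=ORYR B=GRWB
After move 5 (U'): U=OYWW F=BBGY R=OBGG B=RYWB L=GROW
Query 1: F[1] = B
Query 2: R[2] = G
Query 3: R[1] = B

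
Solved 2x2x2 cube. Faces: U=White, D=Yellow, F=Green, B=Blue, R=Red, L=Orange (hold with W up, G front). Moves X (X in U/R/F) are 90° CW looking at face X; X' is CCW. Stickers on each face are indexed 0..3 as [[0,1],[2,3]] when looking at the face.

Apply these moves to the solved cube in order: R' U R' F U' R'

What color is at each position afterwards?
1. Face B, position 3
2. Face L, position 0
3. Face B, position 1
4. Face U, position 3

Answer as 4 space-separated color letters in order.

After move 1 (R'): R=RRRR U=WBWB F=GWGW D=YGYG B=YBYB
After move 2 (U): U=WWBB F=RRGW R=YBRR B=OOYB L=GWOO
After move 3 (R'): R=BRYR U=WYBO F=RWGB D=YRYW B=GOGB
After move 4 (F): F=GRBW U=WYOW R=BROR D=YBYW L=GYOR
After move 5 (U'): U=YWWO F=GYBW R=GROR B=BRGB L=GOOR
After move 6 (R'): R=RRGO U=YGWB F=GWBO D=YYYW B=WRBB
Query 1: B[3] = B
Query 2: L[0] = G
Query 3: B[1] = R
Query 4: U[3] = B

Answer: B G R B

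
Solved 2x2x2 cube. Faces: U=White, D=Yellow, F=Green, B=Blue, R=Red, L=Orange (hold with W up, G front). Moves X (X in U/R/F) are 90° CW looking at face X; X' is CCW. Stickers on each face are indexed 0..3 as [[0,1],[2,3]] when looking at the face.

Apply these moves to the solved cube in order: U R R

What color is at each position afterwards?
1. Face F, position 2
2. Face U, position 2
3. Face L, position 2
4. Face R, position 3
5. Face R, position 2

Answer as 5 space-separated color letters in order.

Answer: G W O B B

Derivation:
After move 1 (U): U=WWWW F=RRGG R=BBRR B=OOBB L=GGOO
After move 2 (R): R=RBRB U=WRWG F=RYGY D=YBYO B=WOWB
After move 3 (R): R=RRBB U=WYWY F=RBGO D=YWYW B=GORB
Query 1: F[2] = G
Query 2: U[2] = W
Query 3: L[2] = O
Query 4: R[3] = B
Query 5: R[2] = B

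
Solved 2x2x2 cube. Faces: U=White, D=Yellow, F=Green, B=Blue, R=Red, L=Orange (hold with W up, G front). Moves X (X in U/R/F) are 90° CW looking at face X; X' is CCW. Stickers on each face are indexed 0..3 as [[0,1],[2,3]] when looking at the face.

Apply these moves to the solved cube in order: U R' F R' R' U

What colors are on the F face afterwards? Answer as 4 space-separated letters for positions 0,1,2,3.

Answer: R O W Y

Derivation:
After move 1 (U): U=WWWW F=RRGG R=BBRR B=OOBB L=GGOO
After move 2 (R'): R=BRBR U=WBWO F=RWGW D=YRYG B=YOYB
After move 3 (F): F=GRWW U=WBOG R=WROR D=BBYG L=GYOR
After move 4 (R'): R=RRWO U=WYOY F=GBWG D=BRYW B=GOBB
After move 5 (R'): R=RORW U=WBOG F=GYWY D=BBYG B=WORB
After move 6 (U): U=OWGB F=ROWY R=WORW B=GYRB L=GYOR
Query: F face = ROWY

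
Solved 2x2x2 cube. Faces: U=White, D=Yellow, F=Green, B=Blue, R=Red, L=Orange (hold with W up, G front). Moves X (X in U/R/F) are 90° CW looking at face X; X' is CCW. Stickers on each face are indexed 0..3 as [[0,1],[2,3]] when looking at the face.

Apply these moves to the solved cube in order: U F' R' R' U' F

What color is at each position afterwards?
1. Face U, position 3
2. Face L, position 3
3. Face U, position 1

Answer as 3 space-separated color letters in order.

After move 1 (U): U=WWWW F=RRGG R=BBRR B=OOBB L=GGOO
After move 2 (F'): F=RGRG U=WWBR R=YBYR D=GOYY L=GWOW
After move 3 (R'): R=BRYY U=WBBO F=RWRR D=GGYG B=YOOB
After move 4 (R'): R=RYBY U=WOBY F=RBRO D=GWYR B=GOGB
After move 5 (U'): U=OYWB F=GWRO R=RBBY B=RYGB L=GOOW
After move 6 (F): F=RGOW U=OYWO R=WBBY D=BRYR L=GGOW
Query 1: U[3] = O
Query 2: L[3] = W
Query 3: U[1] = Y

Answer: O W Y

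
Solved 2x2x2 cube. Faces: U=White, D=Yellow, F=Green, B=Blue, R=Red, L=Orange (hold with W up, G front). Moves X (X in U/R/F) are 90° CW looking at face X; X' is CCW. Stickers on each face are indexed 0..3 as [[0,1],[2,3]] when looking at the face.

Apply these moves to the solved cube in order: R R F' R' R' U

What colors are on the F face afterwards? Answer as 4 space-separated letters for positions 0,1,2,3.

After move 1 (R): R=RRRR U=WGWG F=GYGY D=YBYB B=WBWB
After move 2 (R): R=RRRR U=WYWY F=GBGB D=YWYW B=GBGB
After move 3 (F'): F=BBGG U=WYRR R=WRYR D=OOYW L=OYOW
After move 4 (R'): R=RRWY U=WGRG F=BYGR D=OBYG B=WBOB
After move 5 (R'): R=RYRW U=WORW F=BGGG D=OYYR B=GBBB
After move 6 (U): U=RWWO F=RYGG R=GBRW B=OYBB L=BGOW
Query: F face = RYGG

Answer: R Y G G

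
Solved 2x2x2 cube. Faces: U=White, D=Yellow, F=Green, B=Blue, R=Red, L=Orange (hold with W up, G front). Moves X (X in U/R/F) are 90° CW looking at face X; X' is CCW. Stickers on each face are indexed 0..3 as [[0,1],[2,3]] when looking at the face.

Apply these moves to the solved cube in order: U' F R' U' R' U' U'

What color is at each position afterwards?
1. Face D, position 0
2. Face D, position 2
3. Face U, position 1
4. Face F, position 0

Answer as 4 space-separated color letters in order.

After move 1 (U'): U=WWWW F=OOGG R=GGRR B=RRBB L=BBOO
After move 2 (F): F=GOGO U=WWOB R=WGWR D=RGYY L=BYOY
After move 3 (R'): R=GRWW U=WBOR F=GWGB D=ROYO B=YRGB
After move 4 (U'): U=BRWO F=BYGB R=GWWW B=GRGB L=YROY
After move 5 (R'): R=WWGW U=BGWG F=BRGO D=RYYB B=OROB
After move 6 (U'): U=GGBW F=YRGO R=BRGW B=WWOB L=OROY
After move 7 (U'): U=GWGB F=ORGO R=YRGW B=BROB L=WWOY
Query 1: D[0] = R
Query 2: D[2] = Y
Query 3: U[1] = W
Query 4: F[0] = O

Answer: R Y W O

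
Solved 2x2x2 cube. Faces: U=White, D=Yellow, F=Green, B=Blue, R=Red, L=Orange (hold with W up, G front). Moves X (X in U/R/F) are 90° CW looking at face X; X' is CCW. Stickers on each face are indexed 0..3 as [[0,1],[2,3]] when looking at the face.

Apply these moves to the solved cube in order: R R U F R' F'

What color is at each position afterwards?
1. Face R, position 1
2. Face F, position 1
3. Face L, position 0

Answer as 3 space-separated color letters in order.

Answer: R B G

Derivation:
After move 1 (R): R=RRRR U=WGWG F=GYGY D=YBYB B=WBWB
After move 2 (R): R=RRRR U=WYWY F=GBGB D=YWYW B=GBGB
After move 3 (U): U=WWYY F=RRGB R=GBRR B=OOGB L=GBOO
After move 4 (F): F=GRBR U=WWOB R=YBYR D=RGYW L=GYOW
After move 5 (R'): R=BRYY U=WGOO F=GWBB D=RRYR B=WOGB
After move 6 (F'): F=WBGB U=WGBY R=RRRY D=YWYR L=GOOO
Query 1: R[1] = R
Query 2: F[1] = B
Query 3: L[0] = G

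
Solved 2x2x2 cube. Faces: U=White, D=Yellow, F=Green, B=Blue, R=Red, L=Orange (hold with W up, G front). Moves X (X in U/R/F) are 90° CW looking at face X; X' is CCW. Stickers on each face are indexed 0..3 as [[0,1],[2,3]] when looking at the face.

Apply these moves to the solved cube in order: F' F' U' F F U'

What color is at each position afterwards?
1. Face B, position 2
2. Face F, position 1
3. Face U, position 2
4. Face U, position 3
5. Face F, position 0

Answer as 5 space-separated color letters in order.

After move 1 (F'): F=GGGG U=WWRR R=YRYR D=OOYY L=OWOW
After move 2 (F'): F=GGGG U=WWYY R=OROR D=WWYY L=OROR
After move 3 (U'): U=WYWY F=ORGG R=GGOR B=ORBB L=BBOR
After move 4 (F): F=GOGR U=WYRB R=WGYR D=OGYY L=BWOW
After move 5 (F): F=GGRO U=WYWW R=RGBR D=YWYY L=BOOG
After move 6 (U'): U=YWWW F=BORO R=GGBR B=RGBB L=OROG
Query 1: B[2] = B
Query 2: F[1] = O
Query 3: U[2] = W
Query 4: U[3] = W
Query 5: F[0] = B

Answer: B O W W B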